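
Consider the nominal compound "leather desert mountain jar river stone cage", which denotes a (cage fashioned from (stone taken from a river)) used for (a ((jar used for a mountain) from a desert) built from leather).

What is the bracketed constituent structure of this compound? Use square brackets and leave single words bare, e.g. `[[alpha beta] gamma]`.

At the top level: head "cage" (specifically "river stone cage"); modifier "leather desert mountain jar".
Inside "leather desert mountain jar": head "jar" (specifically "desert mountain jar"), modifier "leather".
Inside "desert mountain jar": head "jar" (specifically "mountain jar"), modifier "desert".
Inside "mountain jar": head "jar", modifier "mountain".
Inside "river stone cage": head "cage", modifier "river stone".
Inside "river stone": head "stone", modifier "river".
Assembled: [[leather [desert [mountain jar]]] [[river stone] cage]].

[[leather [desert [mountain jar]]] [[river stone] cage]]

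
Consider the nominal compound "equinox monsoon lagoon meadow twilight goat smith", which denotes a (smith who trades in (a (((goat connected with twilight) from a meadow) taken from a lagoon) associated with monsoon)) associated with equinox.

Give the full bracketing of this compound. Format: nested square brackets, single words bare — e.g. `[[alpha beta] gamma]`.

[equinox [[monsoon [lagoon [meadow [twilight goat]]]] smith]]

Whole compound: head "smith" (specifically "monsoon lagoon meadow twilight goat smith"), modifier "equinox".
"monsoon lagoon meadow twilight goat smith" → head "smith", modifier "monsoon lagoon meadow twilight goat".
"monsoon lagoon meadow twilight goat" → head "goat" (specifically "lagoon meadow twilight goat"), modifier "monsoon".
"lagoon meadow twilight goat" → head "goat" (specifically "meadow twilight goat"), modifier "lagoon".
"meadow twilight goat" → head "goat" (specifically "twilight goat"), modifier "meadow".
"twilight goat" → head "goat", modifier "twilight".
So the structure is [equinox [[monsoon [lagoon [meadow [twilight goat]]]] smith]].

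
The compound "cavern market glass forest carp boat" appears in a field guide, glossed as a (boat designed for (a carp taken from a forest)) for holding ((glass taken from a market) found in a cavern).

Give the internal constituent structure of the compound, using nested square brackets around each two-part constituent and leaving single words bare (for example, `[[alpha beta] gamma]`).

[[cavern [market glass]] [[forest carp] boat]]

Overall it is a kind of boat (specifically "forest carp boat"); the modifier is "cavern market glass".
Inside "cavern market glass": head "glass" (specifically "market glass"), modifier "cavern".
Inside "market glass": head "glass", modifier "market".
Inside "forest carp boat": head "boat", modifier "forest carp".
Inside "forest carp": head "carp", modifier "forest".
Putting it together: [[cavern [market glass]] [[forest carp] boat]].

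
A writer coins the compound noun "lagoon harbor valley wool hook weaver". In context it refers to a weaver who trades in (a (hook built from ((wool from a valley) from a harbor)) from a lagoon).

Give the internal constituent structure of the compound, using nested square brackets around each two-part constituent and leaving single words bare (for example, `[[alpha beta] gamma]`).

At the top level: head "weaver"; modifier "lagoon harbor valley wool hook".
Within "lagoon harbor valley wool hook", the head is "hook" (specifically "harbor valley wool hook") and the modifier is "lagoon".
Within "harbor valley wool hook", the head is "hook" and the modifier is "harbor valley wool".
Within "harbor valley wool", the head is "wool" (specifically "valley wool") and the modifier is "harbor".
Within "valley wool", the head is "wool" and the modifier is "valley".
Assembled: [[lagoon [[harbor [valley wool]] hook]] weaver].

[[lagoon [[harbor [valley wool]] hook]] weaver]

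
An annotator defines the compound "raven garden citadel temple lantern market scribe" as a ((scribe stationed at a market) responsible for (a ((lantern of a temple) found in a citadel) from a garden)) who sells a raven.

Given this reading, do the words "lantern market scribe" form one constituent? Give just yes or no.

The top-level split is [raven] [garden citadel temple lantern market scribe]; the full structure is [raven [[garden [citadel [temple lantern]]] [market scribe]]].
"lantern market scribe" straddles a constituent boundary, so it is not a single unit.

no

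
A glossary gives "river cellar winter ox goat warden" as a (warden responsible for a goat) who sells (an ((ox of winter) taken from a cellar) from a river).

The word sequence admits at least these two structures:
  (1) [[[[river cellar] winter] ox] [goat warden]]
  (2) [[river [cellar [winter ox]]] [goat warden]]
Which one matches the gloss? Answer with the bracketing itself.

[[river [cellar [winter ox]]] [goat warden]]

The paraphrase's head is the "warden" part ("goat warden"); its modifier is "river cellar winter ox".
That top-level split, carried through the inner groups, gives [[river [cellar [winter ox]]] [goat warden]].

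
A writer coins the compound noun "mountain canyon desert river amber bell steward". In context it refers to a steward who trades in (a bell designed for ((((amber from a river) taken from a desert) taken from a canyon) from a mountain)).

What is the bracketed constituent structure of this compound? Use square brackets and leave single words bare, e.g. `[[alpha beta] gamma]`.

Whole compound: head "steward", modifier "mountain canyon desert river amber bell".
Within "mountain canyon desert river amber bell", the head is "bell" and the modifier is "mountain canyon desert river amber".
Within "mountain canyon desert river amber", the head is "amber" (specifically "canyon desert river amber") and the modifier is "mountain".
Within "canyon desert river amber", the head is "amber" (specifically "desert river amber") and the modifier is "canyon".
Within "desert river amber", the head is "amber" (specifically "river amber") and the modifier is "desert".
Within "river amber", the head is "amber" and the modifier is "river".
Assembled: [[[mountain [canyon [desert [river amber]]]] bell] steward].

[[[mountain [canyon [desert [river amber]]]] bell] steward]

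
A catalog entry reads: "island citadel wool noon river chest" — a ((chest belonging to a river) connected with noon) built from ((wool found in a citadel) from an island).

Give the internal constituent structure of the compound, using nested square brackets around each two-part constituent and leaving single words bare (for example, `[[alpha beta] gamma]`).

Overall it is a kind of chest (specifically "noon river chest"); the modifier is "island citadel wool".
Inside "island citadel wool": head "wool" (specifically "citadel wool"), modifier "island".
Inside "citadel wool": head "wool", modifier "citadel".
Inside "noon river chest": head "chest" (specifically "river chest"), modifier "noon".
Inside "river chest": head "chest", modifier "river".
So the structure is [[island [citadel wool]] [noon [river chest]]].

[[island [citadel wool]] [noon [river chest]]]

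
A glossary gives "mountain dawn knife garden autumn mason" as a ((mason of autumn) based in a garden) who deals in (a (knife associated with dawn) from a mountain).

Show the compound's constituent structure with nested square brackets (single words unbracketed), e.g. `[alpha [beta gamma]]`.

[[mountain [dawn knife]] [garden [autumn mason]]]

Whole compound: head "mason" (specifically "garden autumn mason"), modifier "mountain dawn knife".
Within "mountain dawn knife", the head is "knife" (specifically "dawn knife") and the modifier is "mountain".
Within "dawn knife", the head is "knife" and the modifier is "dawn".
Within "garden autumn mason", the head is "mason" (specifically "autumn mason") and the modifier is "garden".
Within "autumn mason", the head is "mason" and the modifier is "autumn".
Assembled: [[mountain [dawn knife]] [garden [autumn mason]]].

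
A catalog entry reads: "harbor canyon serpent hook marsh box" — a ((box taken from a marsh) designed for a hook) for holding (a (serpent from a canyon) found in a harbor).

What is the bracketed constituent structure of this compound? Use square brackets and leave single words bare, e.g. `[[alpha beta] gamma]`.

[[harbor [canyon serpent]] [hook [marsh box]]]

At the top level: head "box" (specifically "hook marsh box"); modifier "harbor canyon serpent".
Inside "harbor canyon serpent": head "serpent" (specifically "canyon serpent"), modifier "harbor".
Inside "canyon serpent": head "serpent", modifier "canyon".
Inside "hook marsh box": head "box" (specifically "marsh box"), modifier "hook".
Inside "marsh box": head "box", modifier "marsh".
So the structure is [[harbor [canyon serpent]] [hook [marsh box]]].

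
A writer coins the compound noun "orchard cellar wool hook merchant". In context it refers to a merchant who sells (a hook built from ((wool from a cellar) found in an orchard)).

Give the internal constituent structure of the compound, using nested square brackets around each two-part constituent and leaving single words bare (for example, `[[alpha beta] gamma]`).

Whole compound: head "merchant", modifier "orchard cellar wool hook".
"orchard cellar wool hook" → head "hook", modifier "orchard cellar wool".
"orchard cellar wool" → head "wool" (specifically "cellar wool"), modifier "orchard".
"cellar wool" → head "wool", modifier "cellar".
So the structure is [[[orchard [cellar wool]] hook] merchant].

[[[orchard [cellar wool]] hook] merchant]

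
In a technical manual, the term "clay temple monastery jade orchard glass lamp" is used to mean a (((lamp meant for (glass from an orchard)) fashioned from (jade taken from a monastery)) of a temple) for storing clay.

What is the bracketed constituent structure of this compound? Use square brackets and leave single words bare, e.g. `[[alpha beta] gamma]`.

[clay [temple [[monastery jade] [[orchard glass] lamp]]]]

Overall it is a kind of lamp (specifically "temple monastery jade orchard glass lamp"); the modifier is "clay".
Within "temple monastery jade orchard glass lamp", the head is "lamp" (specifically "monastery jade orchard glass lamp") and the modifier is "temple".
Within "monastery jade orchard glass lamp", the head is "lamp" (specifically "orchard glass lamp") and the modifier is "monastery jade".
Within "monastery jade", the head is "jade" and the modifier is "monastery".
Within "orchard glass lamp", the head is "lamp" and the modifier is "orchard glass".
Within "orchard glass", the head is "glass" and the modifier is "orchard".
Putting it together: [clay [temple [[monastery jade] [[orchard glass] lamp]]]].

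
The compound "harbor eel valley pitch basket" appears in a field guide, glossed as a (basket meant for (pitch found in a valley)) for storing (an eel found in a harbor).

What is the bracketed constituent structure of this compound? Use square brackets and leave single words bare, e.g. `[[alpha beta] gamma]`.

Whole compound: head "basket" (specifically "valley pitch basket"), modifier "harbor eel".
"harbor eel" → head "eel", modifier "harbor".
"valley pitch basket" → head "basket", modifier "valley pitch".
"valley pitch" → head "pitch", modifier "valley".
Assembled: [[harbor eel] [[valley pitch] basket]].

[[harbor eel] [[valley pitch] basket]]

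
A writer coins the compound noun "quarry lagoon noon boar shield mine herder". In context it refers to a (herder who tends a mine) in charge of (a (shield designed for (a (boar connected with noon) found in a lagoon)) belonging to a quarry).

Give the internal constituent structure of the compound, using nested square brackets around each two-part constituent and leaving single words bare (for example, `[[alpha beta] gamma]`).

At the top level: head "herder" (specifically "mine herder"); modifier "quarry lagoon noon boar shield".
Inside "quarry lagoon noon boar shield": head "shield" (specifically "lagoon noon boar shield"), modifier "quarry".
Inside "lagoon noon boar shield": head "shield", modifier "lagoon noon boar".
Inside "lagoon noon boar": head "boar" (specifically "noon boar"), modifier "lagoon".
Inside "noon boar": head "boar", modifier "noon".
Inside "mine herder": head "herder", modifier "mine".
Assembled: [[quarry [[lagoon [noon boar]] shield]] [mine herder]].

[[quarry [[lagoon [noon boar]] shield]] [mine herder]]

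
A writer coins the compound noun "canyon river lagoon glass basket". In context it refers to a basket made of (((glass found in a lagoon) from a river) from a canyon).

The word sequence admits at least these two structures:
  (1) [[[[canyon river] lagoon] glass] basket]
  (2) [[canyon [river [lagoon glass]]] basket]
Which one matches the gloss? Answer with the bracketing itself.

The paraphrase's head is the "basket" part ("basket"); its modifier is "canyon river lagoon glass".
That top-level split, carried through the inner groups, gives [[canyon [river [lagoon glass]]] basket].

[[canyon [river [lagoon glass]]] basket]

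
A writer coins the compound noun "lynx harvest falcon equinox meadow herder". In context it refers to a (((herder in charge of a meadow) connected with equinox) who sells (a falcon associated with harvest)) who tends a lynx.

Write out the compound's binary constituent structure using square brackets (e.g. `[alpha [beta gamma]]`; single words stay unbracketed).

[lynx [[harvest falcon] [equinox [meadow herder]]]]

Whole compound: head "herder" (specifically "harvest falcon equinox meadow herder"), modifier "lynx".
"harvest falcon equinox meadow herder" → head "herder" (specifically "equinox meadow herder"), modifier "harvest falcon".
"harvest falcon" → head "falcon", modifier "harvest".
"equinox meadow herder" → head "herder" (specifically "meadow herder"), modifier "equinox".
"meadow herder" → head "herder", modifier "meadow".
Assembled: [lynx [[harvest falcon] [equinox [meadow herder]]]].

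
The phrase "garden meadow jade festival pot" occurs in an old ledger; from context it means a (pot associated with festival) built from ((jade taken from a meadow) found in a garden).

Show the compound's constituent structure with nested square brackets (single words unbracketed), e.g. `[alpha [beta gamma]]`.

[[garden [meadow jade]] [festival pot]]

Whole compound: head "pot" (specifically "festival pot"), modifier "garden meadow jade".
"garden meadow jade" → head "jade" (specifically "meadow jade"), modifier "garden".
"meadow jade" → head "jade", modifier "meadow".
"festival pot" → head "pot", modifier "festival".
Assembled: [[garden [meadow jade]] [festival pot]].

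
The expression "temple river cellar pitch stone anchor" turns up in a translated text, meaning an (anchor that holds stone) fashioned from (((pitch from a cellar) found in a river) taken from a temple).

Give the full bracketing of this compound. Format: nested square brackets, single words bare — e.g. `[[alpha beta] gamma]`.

At the top level: head "anchor" (specifically "stone anchor"); modifier "temple river cellar pitch".
Inside "temple river cellar pitch": head "pitch" (specifically "river cellar pitch"), modifier "temple".
Inside "river cellar pitch": head "pitch" (specifically "cellar pitch"), modifier "river".
Inside "cellar pitch": head "pitch", modifier "cellar".
Inside "stone anchor": head "anchor", modifier "stone".
Putting it together: [[temple [river [cellar pitch]]] [stone anchor]].

[[temple [river [cellar pitch]]] [stone anchor]]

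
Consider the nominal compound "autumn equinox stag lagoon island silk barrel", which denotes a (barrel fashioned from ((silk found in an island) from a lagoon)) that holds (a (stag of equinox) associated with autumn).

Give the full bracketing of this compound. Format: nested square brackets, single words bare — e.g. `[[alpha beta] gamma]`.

Overall it is a kind of barrel (specifically "lagoon island silk barrel"); the modifier is "autumn equinox stag".
Inside "autumn equinox stag": head "stag" (specifically "equinox stag"), modifier "autumn".
Inside "equinox stag": head "stag", modifier "equinox".
Inside "lagoon island silk barrel": head "barrel", modifier "lagoon island silk".
Inside "lagoon island silk": head "silk" (specifically "island silk"), modifier "lagoon".
Inside "island silk": head "silk", modifier "island".
Assembled: [[autumn [equinox stag]] [[lagoon [island silk]] barrel]].

[[autumn [equinox stag]] [[lagoon [island silk]] barrel]]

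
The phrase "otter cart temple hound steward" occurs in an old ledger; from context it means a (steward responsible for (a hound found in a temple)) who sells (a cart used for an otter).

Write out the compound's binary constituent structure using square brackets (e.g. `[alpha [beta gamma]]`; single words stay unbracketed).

Whole compound: head "steward" (specifically "temple hound steward"), modifier "otter cart".
"otter cart" → head "cart", modifier "otter".
"temple hound steward" → head "steward", modifier "temple hound".
"temple hound" → head "hound", modifier "temple".
Assembled: [[otter cart] [[temple hound] steward]].

[[otter cart] [[temple hound] steward]]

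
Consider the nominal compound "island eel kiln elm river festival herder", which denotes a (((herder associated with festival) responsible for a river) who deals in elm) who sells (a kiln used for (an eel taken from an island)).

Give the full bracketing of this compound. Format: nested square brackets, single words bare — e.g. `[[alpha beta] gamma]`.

[[[island eel] kiln] [elm [river [festival herder]]]]

The outermost head in the paraphrase is "herder" (specifically "elm river festival herder"), modified by "island eel kiln".
Within "island eel kiln", the head is "kiln" and the modifier is "island eel".
Within "island eel", the head is "eel" and the modifier is "island".
Within "elm river festival herder", the head is "herder" (specifically "river festival herder") and the modifier is "elm".
Within "river festival herder", the head is "herder" (specifically "festival herder") and the modifier is "river".
Within "festival herder", the head is "herder" and the modifier is "festival".
Putting it together: [[[island eel] kiln] [elm [river [festival herder]]]].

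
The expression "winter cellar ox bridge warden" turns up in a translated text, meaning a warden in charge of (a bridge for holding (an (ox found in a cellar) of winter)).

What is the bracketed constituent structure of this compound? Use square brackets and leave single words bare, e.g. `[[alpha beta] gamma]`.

[[[winter [cellar ox]] bridge] warden]

The outermost head in the paraphrase is "warden", modified by "winter cellar ox bridge".
Within "winter cellar ox bridge", the head is "bridge" and the modifier is "winter cellar ox".
Within "winter cellar ox", the head is "ox" (specifically "cellar ox") and the modifier is "winter".
Within "cellar ox", the head is "ox" and the modifier is "cellar".
So the structure is [[[winter [cellar ox]] bridge] warden].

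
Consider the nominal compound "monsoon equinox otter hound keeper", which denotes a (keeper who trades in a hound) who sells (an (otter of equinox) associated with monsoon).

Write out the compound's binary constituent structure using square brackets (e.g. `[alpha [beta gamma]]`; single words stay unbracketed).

[[monsoon [equinox otter]] [hound keeper]]

The outermost head in the paraphrase is "keeper" (specifically "hound keeper"), modified by "monsoon equinox otter".
Inside "monsoon equinox otter": head "otter" (specifically "equinox otter"), modifier "monsoon".
Inside "equinox otter": head "otter", modifier "equinox".
Inside "hound keeper": head "keeper", modifier "hound".
Putting it together: [[monsoon [equinox otter]] [hound keeper]].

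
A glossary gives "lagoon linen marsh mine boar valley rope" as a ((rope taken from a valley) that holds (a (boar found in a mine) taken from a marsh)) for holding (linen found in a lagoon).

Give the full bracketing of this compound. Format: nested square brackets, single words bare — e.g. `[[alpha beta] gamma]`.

At the top level: head "rope" (specifically "marsh mine boar valley rope"); modifier "lagoon linen".
Inside "lagoon linen": head "linen", modifier "lagoon".
Inside "marsh mine boar valley rope": head "rope" (specifically "valley rope"), modifier "marsh mine boar".
Inside "marsh mine boar": head "boar" (specifically "mine boar"), modifier "marsh".
Inside "mine boar": head "boar", modifier "mine".
Inside "valley rope": head "rope", modifier "valley".
Assembled: [[lagoon linen] [[marsh [mine boar]] [valley rope]]].

[[lagoon linen] [[marsh [mine boar]] [valley rope]]]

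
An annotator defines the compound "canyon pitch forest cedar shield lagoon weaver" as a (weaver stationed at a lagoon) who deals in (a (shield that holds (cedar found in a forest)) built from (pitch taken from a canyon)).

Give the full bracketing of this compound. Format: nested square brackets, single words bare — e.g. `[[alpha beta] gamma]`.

At the top level: head "weaver" (specifically "lagoon weaver"); modifier "canyon pitch forest cedar shield".
"canyon pitch forest cedar shield" → head "shield" (specifically "forest cedar shield"), modifier "canyon pitch".
"canyon pitch" → head "pitch", modifier "canyon".
"forest cedar shield" → head "shield", modifier "forest cedar".
"forest cedar" → head "cedar", modifier "forest".
"lagoon weaver" → head "weaver", modifier "lagoon".
Assembled: [[[canyon pitch] [[forest cedar] shield]] [lagoon weaver]].

[[[canyon pitch] [[forest cedar] shield]] [lagoon weaver]]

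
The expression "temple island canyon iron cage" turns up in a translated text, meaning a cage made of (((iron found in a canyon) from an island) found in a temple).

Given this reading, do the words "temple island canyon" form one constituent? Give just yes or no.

no

The top-level split is [temple island canyon iron] [cage]; the full structure is [[temple [island [canyon iron]]] cage].
"temple island canyon" straddles a constituent boundary, so it is not a single unit.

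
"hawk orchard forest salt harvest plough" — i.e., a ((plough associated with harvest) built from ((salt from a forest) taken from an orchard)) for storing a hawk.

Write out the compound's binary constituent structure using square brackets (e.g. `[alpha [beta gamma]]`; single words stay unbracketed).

[hawk [[orchard [forest salt]] [harvest plough]]]

At the top level: head "plough" (specifically "orchard forest salt harvest plough"); modifier "hawk".
Inside "orchard forest salt harvest plough": head "plough" (specifically "harvest plough"), modifier "orchard forest salt".
Inside "orchard forest salt": head "salt" (specifically "forest salt"), modifier "orchard".
Inside "forest salt": head "salt", modifier "forest".
Inside "harvest plough": head "plough", modifier "harvest".
So the structure is [hawk [[orchard [forest salt]] [harvest plough]]].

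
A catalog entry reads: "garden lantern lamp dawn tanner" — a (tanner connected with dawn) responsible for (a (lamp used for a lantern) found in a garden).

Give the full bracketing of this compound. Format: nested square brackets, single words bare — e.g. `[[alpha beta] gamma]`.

The outermost head in the paraphrase is "tanner" (specifically "dawn tanner"), modified by "garden lantern lamp".
Within "garden lantern lamp", the head is "lamp" (specifically "lantern lamp") and the modifier is "garden".
Within "lantern lamp", the head is "lamp" and the modifier is "lantern".
Within "dawn tanner", the head is "tanner" and the modifier is "dawn".
Assembled: [[garden [lantern lamp]] [dawn tanner]].

[[garden [lantern lamp]] [dawn tanner]]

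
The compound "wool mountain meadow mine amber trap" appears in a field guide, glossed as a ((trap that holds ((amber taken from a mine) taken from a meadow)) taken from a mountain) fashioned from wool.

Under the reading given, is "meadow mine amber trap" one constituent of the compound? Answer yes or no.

yes

The paraphrase groups the words so that "meadow mine amber trap" is one unit: it corresponds to a single parenthesized sub-phrase.
The full structure is [wool [mountain [[meadow [mine amber]] trap]]], in which [meadow mine amber trap] is a constituent.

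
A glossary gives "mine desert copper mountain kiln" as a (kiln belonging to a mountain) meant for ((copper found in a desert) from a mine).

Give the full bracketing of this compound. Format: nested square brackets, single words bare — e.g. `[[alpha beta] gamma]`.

[[mine [desert copper]] [mountain kiln]]

Whole compound: head "kiln" (specifically "mountain kiln"), modifier "mine desert copper".
"mine desert copper" → head "copper" (specifically "desert copper"), modifier "mine".
"desert copper" → head "copper", modifier "desert".
"mountain kiln" → head "kiln", modifier "mountain".
So the structure is [[mine [desert copper]] [mountain kiln]].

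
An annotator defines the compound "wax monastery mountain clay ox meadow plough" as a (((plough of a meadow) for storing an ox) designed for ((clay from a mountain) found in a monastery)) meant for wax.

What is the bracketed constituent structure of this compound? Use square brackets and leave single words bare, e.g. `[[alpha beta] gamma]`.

[wax [[monastery [mountain clay]] [ox [meadow plough]]]]

Overall it is a kind of plough (specifically "monastery mountain clay ox meadow plough"); the modifier is "wax".
"monastery mountain clay ox meadow plough" → head "plough" (specifically "ox meadow plough"), modifier "monastery mountain clay".
"monastery mountain clay" → head "clay" (specifically "mountain clay"), modifier "monastery".
"mountain clay" → head "clay", modifier "mountain".
"ox meadow plough" → head "plough" (specifically "meadow plough"), modifier "ox".
"meadow plough" → head "plough", modifier "meadow".
Assembled: [wax [[monastery [mountain clay]] [ox [meadow plough]]]].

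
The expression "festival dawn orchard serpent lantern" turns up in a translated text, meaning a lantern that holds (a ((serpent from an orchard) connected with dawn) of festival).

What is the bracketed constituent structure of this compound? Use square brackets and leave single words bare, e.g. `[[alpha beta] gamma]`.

[[festival [dawn [orchard serpent]]] lantern]

The outermost head in the paraphrase is "lantern", modified by "festival dawn orchard serpent".
"festival dawn orchard serpent" → head "serpent" (specifically "dawn orchard serpent"), modifier "festival".
"dawn orchard serpent" → head "serpent" (specifically "orchard serpent"), modifier "dawn".
"orchard serpent" → head "serpent", modifier "orchard".
So the structure is [[festival [dawn [orchard serpent]]] lantern].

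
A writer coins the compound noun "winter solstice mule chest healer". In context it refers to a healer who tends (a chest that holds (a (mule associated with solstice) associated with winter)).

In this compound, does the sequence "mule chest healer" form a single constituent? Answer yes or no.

The top-level split is [winter solstice mule chest] [healer]; the full structure is [[[winter [solstice mule]] chest] healer].
"mule chest healer" straddles a constituent boundary, so it is not a single unit.

no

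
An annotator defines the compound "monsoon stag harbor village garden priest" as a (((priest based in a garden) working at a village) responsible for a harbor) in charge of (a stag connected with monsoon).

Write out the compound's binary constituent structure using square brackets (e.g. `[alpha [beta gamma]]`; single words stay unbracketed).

Whole compound: head "priest" (specifically "harbor village garden priest"), modifier "monsoon stag".
"monsoon stag" → head "stag", modifier "monsoon".
"harbor village garden priest" → head "priest" (specifically "village garden priest"), modifier "harbor".
"village garden priest" → head "priest" (specifically "garden priest"), modifier "village".
"garden priest" → head "priest", modifier "garden".
So the structure is [[monsoon stag] [harbor [village [garden priest]]]].

[[monsoon stag] [harbor [village [garden priest]]]]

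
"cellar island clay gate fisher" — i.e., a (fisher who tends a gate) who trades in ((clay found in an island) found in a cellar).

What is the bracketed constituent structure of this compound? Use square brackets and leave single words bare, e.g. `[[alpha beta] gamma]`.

The outermost head in the paraphrase is "fisher" (specifically "gate fisher"), modified by "cellar island clay".
Within "cellar island clay", the head is "clay" (specifically "island clay") and the modifier is "cellar".
Within "island clay", the head is "clay" and the modifier is "island".
Within "gate fisher", the head is "fisher" and the modifier is "gate".
So the structure is [[cellar [island clay]] [gate fisher]].

[[cellar [island clay]] [gate fisher]]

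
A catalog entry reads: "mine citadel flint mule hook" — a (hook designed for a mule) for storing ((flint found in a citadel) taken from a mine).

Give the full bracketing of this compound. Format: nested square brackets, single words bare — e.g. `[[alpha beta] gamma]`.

[[mine [citadel flint]] [mule hook]]

Overall it is a kind of hook (specifically "mule hook"); the modifier is "mine citadel flint".
"mine citadel flint" → head "flint" (specifically "citadel flint"), modifier "mine".
"citadel flint" → head "flint", modifier "citadel".
"mule hook" → head "hook", modifier "mule".
Assembled: [[mine [citadel flint]] [mule hook]].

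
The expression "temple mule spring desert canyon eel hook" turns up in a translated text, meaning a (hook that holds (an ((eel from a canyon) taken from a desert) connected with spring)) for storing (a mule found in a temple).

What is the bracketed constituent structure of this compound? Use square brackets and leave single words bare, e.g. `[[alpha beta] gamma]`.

[[temple mule] [[spring [desert [canyon eel]]] hook]]

The outermost head in the paraphrase is "hook" (specifically "spring desert canyon eel hook"), modified by "temple mule".
Inside "temple mule": head "mule", modifier "temple".
Inside "spring desert canyon eel hook": head "hook", modifier "spring desert canyon eel".
Inside "spring desert canyon eel": head "eel" (specifically "desert canyon eel"), modifier "spring".
Inside "desert canyon eel": head "eel" (specifically "canyon eel"), modifier "desert".
Inside "canyon eel": head "eel", modifier "canyon".
Putting it together: [[temple mule] [[spring [desert [canyon eel]]] hook]].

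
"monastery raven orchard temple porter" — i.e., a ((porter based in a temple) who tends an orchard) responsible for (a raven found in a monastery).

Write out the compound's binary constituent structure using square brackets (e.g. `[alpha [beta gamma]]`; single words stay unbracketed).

At the top level: head "porter" (specifically "orchard temple porter"); modifier "monastery raven".
Inside "monastery raven": head "raven", modifier "monastery".
Inside "orchard temple porter": head "porter" (specifically "temple porter"), modifier "orchard".
Inside "temple porter": head "porter", modifier "temple".
Putting it together: [[monastery raven] [orchard [temple porter]]].

[[monastery raven] [orchard [temple porter]]]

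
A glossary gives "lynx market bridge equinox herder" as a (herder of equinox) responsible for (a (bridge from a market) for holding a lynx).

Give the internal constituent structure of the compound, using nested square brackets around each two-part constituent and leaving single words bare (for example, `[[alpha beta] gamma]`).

Overall it is a kind of herder (specifically "equinox herder"); the modifier is "lynx market bridge".
Inside "lynx market bridge": head "bridge" (specifically "market bridge"), modifier "lynx".
Inside "market bridge": head "bridge", modifier "market".
Inside "equinox herder": head "herder", modifier "equinox".
Assembled: [[lynx [market bridge]] [equinox herder]].

[[lynx [market bridge]] [equinox herder]]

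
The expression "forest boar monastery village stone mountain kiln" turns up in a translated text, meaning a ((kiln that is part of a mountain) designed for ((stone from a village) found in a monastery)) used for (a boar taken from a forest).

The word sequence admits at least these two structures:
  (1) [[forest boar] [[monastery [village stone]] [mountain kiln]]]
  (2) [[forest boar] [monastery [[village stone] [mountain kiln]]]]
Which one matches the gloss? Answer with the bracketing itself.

[[forest boar] [[monastery [village stone]] [mountain kiln]]]

The paraphrase's head is the "kiln" part ("monastery village stone mountain kiln"); its modifier is "forest boar".
That top-level split, carried through the inner groups, gives [[forest boar] [[monastery [village stone]] [mountain kiln]]].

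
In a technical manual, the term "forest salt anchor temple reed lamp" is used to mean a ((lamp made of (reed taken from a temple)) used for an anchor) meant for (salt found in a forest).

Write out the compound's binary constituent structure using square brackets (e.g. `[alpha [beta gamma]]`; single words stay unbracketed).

[[forest salt] [anchor [[temple reed] lamp]]]

At the top level: head "lamp" (specifically "anchor temple reed lamp"); modifier "forest salt".
"forest salt" → head "salt", modifier "forest".
"anchor temple reed lamp" → head "lamp" (specifically "temple reed lamp"), modifier "anchor".
"temple reed lamp" → head "lamp", modifier "temple reed".
"temple reed" → head "reed", modifier "temple".
Putting it together: [[forest salt] [anchor [[temple reed] lamp]]].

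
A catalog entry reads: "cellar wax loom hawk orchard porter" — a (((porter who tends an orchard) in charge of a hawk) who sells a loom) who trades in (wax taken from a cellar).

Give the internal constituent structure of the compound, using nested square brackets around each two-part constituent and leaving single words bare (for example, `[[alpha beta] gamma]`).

[[cellar wax] [loom [hawk [orchard porter]]]]

The outermost head in the paraphrase is "porter" (specifically "loom hawk orchard porter"), modified by "cellar wax".
Within "cellar wax", the head is "wax" and the modifier is "cellar".
Within "loom hawk orchard porter", the head is "porter" (specifically "hawk orchard porter") and the modifier is "loom".
Within "hawk orchard porter", the head is "porter" (specifically "orchard porter") and the modifier is "hawk".
Within "orchard porter", the head is "porter" and the modifier is "orchard".
Putting it together: [[cellar wax] [loom [hawk [orchard porter]]]].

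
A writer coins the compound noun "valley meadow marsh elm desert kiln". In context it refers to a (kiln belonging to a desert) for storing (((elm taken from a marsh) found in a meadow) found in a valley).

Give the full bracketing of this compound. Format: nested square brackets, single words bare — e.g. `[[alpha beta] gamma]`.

At the top level: head "kiln" (specifically "desert kiln"); modifier "valley meadow marsh elm".
"valley meadow marsh elm" → head "elm" (specifically "meadow marsh elm"), modifier "valley".
"meadow marsh elm" → head "elm" (specifically "marsh elm"), modifier "meadow".
"marsh elm" → head "elm", modifier "marsh".
"desert kiln" → head "kiln", modifier "desert".
So the structure is [[valley [meadow [marsh elm]]] [desert kiln]].

[[valley [meadow [marsh elm]]] [desert kiln]]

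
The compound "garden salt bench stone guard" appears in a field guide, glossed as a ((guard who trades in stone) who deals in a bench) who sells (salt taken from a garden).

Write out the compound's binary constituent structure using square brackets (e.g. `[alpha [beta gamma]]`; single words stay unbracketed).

[[garden salt] [bench [stone guard]]]

The outermost head in the paraphrase is "guard" (specifically "bench stone guard"), modified by "garden salt".
"garden salt" → head "salt", modifier "garden".
"bench stone guard" → head "guard" (specifically "stone guard"), modifier "bench".
"stone guard" → head "guard", modifier "stone".
Putting it together: [[garden salt] [bench [stone guard]]].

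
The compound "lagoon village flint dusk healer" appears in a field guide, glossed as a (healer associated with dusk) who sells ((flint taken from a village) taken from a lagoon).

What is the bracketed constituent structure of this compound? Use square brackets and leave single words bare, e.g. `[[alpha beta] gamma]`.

[[lagoon [village flint]] [dusk healer]]

The outermost head in the paraphrase is "healer" (specifically "dusk healer"), modified by "lagoon village flint".
"lagoon village flint" → head "flint" (specifically "village flint"), modifier "lagoon".
"village flint" → head "flint", modifier "village".
"dusk healer" → head "healer", modifier "dusk".
So the structure is [[lagoon [village flint]] [dusk healer]].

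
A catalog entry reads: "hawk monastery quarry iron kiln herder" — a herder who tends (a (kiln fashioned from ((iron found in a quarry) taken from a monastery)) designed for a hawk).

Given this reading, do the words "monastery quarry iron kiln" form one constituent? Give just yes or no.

yes

The paraphrase groups the words so that "monastery quarry iron kiln" is one unit: it corresponds to a single parenthesized sub-phrase.
The full structure is [[hawk [[monastery [quarry iron]] kiln]] herder], in which [monastery quarry iron kiln] is a constituent.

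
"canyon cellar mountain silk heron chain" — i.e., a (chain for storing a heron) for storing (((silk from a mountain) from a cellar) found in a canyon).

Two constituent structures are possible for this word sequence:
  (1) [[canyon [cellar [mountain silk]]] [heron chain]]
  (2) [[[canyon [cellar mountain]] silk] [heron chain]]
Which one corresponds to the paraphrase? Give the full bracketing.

The paraphrase's head is the "chain" part ("heron chain"); its modifier is "canyon cellar mountain silk".
That top-level split, carried through the inner groups, gives [[canyon [cellar [mountain silk]]] [heron chain]].

[[canyon [cellar [mountain silk]]] [heron chain]]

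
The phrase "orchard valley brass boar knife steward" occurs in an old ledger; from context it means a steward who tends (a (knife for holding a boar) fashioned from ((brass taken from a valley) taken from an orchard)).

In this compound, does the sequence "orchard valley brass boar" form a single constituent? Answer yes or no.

The top-level split is [orchard valley brass boar knife] [steward]; the full structure is [[[orchard [valley brass]] [boar knife]] steward].
"orchard valley brass boar" straddles a constituent boundary, so it is not a single unit.

no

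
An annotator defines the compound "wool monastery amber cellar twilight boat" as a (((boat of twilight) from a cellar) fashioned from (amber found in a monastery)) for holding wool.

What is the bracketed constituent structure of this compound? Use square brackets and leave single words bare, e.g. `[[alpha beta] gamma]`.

Overall it is a kind of boat (specifically "monastery amber cellar twilight boat"); the modifier is "wool".
"monastery amber cellar twilight boat" → head "boat" (specifically "cellar twilight boat"), modifier "monastery amber".
"monastery amber" → head "amber", modifier "monastery".
"cellar twilight boat" → head "boat" (specifically "twilight boat"), modifier "cellar".
"twilight boat" → head "boat", modifier "twilight".
Assembled: [wool [[monastery amber] [cellar [twilight boat]]]].

[wool [[monastery amber] [cellar [twilight boat]]]]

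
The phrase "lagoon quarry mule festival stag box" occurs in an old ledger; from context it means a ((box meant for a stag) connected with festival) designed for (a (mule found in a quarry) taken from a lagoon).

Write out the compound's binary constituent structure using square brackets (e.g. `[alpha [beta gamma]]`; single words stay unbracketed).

[[lagoon [quarry mule]] [festival [stag box]]]

Whole compound: head "box" (specifically "festival stag box"), modifier "lagoon quarry mule".
Inside "lagoon quarry mule": head "mule" (specifically "quarry mule"), modifier "lagoon".
Inside "quarry mule": head "mule", modifier "quarry".
Inside "festival stag box": head "box" (specifically "stag box"), modifier "festival".
Inside "stag box": head "box", modifier "stag".
Putting it together: [[lagoon [quarry mule]] [festival [stag box]]].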